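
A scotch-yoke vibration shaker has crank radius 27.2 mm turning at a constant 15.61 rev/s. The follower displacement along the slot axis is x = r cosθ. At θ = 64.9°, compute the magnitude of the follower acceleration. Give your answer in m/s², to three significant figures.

ω = 98.08 rad/s (from 15.61 rev/s).
x = r cosθ ⇒ ẍ = −rω² cosθ (ω constant).
|a| = rω²|cosθ| = 0.0272·(98.08)²·|cos 64.9°| = 111 m/s².

111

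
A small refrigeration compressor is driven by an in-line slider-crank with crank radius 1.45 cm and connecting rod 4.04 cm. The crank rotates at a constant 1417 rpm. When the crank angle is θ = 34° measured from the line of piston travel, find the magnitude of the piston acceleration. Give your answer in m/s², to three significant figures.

ω = 2π·1417/60 = 148.4 rad/s
x(θ) = r cosθ + √(L² − r² sin²θ); with ω constant, a = ω²·d²x/dθ².
d²x/dθ² = −r cosθ − r²(cos2θ)/√u − r⁴ sin²2θ/(4u^{3/2}),  u = L² − r² sin²θ = 0.00156642 m².
Substituting r = 0.0145 m, L = 0.0404 m, θ = 34°: d²x/dθ² = -0.014164 m.
a = ω²·d²x/dθ² = (148.4)²·(-0.014164) = -311.88 m/s²;  |a| = 311.88 m/s².

312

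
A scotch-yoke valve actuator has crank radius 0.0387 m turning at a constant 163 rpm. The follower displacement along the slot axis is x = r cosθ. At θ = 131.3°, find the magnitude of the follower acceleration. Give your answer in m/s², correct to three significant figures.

7.44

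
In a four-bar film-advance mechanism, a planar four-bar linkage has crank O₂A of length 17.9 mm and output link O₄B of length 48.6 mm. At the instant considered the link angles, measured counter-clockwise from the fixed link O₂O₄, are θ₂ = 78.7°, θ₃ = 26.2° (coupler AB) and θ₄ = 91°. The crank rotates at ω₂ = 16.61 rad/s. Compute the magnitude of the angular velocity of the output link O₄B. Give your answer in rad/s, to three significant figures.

ω₂ = 16.61 rad/s
Differentiating the loop-closure r₂e^{iθ₂}+r₃e^{iθ₃}=r₁+r₄e^{iθ₄} gives r₂ω₂e^{iθ₂}+r₃ω₃e^{iθ₃}=r₄ω₄e^{iθ₄}.
Eliminating the other unknown: ω₄ = r₂ω₂ sin(θ₂−θ₃) / [r₄ sin(θ₄−θ₃)].
Numerator sine = +0.79335; denominator sine = +0.90483.
Result = 0.0179·16.61·(+0.79335) / (0.0486·(+0.90483)) = +5.364 rad/s; magnitude 5.364 rad/s.

5.36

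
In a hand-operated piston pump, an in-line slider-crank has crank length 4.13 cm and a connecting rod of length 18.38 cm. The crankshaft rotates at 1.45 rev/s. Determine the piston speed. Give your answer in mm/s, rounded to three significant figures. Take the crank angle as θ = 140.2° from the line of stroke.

199

ω = 2π·1.45 = 9.111 rad/s
For an in-line slider-crank, x = r cosθ + √(L² − r² sin²θ), so v = −rω sinθ·[1 + r cosθ/√(L² − r² sin²θ)].
With r = 0.0413 m, L = 0.1838 m, θ = 140.2°: √(L² − r² sin²θ) = 0.18189 m.
v = −0.0413·9.111·0.64011·[1 + 0.0413·-0.76828/0.18189] = -0.19884 m/s.
|v| = 0.19884 m/s = 198.84 mm/s.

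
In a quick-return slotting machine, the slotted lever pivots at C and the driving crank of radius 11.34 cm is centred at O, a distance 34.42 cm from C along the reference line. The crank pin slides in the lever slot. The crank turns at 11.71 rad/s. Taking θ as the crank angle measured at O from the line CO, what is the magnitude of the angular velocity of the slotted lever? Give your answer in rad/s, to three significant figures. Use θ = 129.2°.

1.69

ω = 11.71 rad/s
Crank pin A relative to C: A = (d + r cosθ, r sinθ); lever angle φ = atan2(r sinθ, d + r cosθ).
Differentiating tanφ: φ̇ = rω(d cosθ + r)/(d² + r² + 2dr cosθ).
d² + r² + 2dr cosθ = |CA|² = 0.0819941 m²;  d cosθ + r = -0.10414 m.
|ω_lever| = |0.1134·11.71·-0.10414| / 0.0819941 = 1.6866 rad/s.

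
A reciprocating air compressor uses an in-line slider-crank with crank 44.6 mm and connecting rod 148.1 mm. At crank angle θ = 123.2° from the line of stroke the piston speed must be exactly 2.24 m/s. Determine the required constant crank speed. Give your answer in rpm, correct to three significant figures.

For an in-line slider-crank, |v_piston| = rω|sinθ|·[1 + r cosθ/√(L² − r² sin²θ)].
With r = 0.0446 m, L = 0.1481 m, θ = 123.2°: the bracketed kinematic factor |dx/dθ| = 0.030961 m.
ω = v/|dx/dθ| = 2.24/0.030961 = 72.35 rad/s.
N = 60ω/(2π) = 690.89 rpm.

691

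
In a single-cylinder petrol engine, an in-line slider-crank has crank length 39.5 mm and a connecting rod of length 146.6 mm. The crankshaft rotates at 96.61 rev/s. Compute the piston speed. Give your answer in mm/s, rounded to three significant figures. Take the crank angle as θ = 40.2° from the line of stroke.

ω = 2π·96.6 = 607 rad/s
For an in-line slider-crank, x = r cosθ + √(L² − r² sin²θ), so v = −rω sinθ·[1 + r cosθ/√(L² − r² sin²θ)].
With r = 0.0395 m, L = 0.1466 m, θ = 40.2°: √(L² − r² sin²θ) = 0.14437 m.
v = −0.0395·607·0.64546·[1 + 0.0395·0.76380/0.14437] = -18.711 m/s.
|v| = 18.711 m/s = 18711 mm/s.

18700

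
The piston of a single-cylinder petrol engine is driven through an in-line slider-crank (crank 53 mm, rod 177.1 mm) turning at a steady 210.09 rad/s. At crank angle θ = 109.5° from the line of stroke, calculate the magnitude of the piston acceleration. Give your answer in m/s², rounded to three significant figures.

ω = 210.1 rad/s
x(θ) = r cosθ + √(L² − r² sin²θ); with ω constant, a = ω²·d²x/dθ².
d²x/dθ² = −r cosθ − r²(cos2θ)/√u − r⁴ sin²2θ/(4u^{3/2}),  u = L² − r² sin²θ = 0.0288684 m².
Substituting r = 0.053 m, L = 0.1771 m, θ = 109.5°: d²x/dθ² = +0.030381 m.
a = ω²·d²x/dθ² = (210.1)²·(+0.030381) = +1340.9 m/s²;  |a| = 1340.9 m/s².

1340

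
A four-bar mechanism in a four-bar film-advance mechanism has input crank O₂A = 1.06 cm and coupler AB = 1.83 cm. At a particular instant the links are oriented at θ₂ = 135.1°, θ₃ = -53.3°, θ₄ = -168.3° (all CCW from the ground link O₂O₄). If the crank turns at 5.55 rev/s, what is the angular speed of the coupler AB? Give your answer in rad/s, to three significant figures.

18.6

ω₂ = 34.87 rad/s (from 5.55 rev/s).
Differentiating the loop-closure r₂e^{iθ₂}+r₃e^{iθ₃}=r₁+r₄e^{iθ₄} gives r₂ω₂e^{iθ₂}+r₃ω₃e^{iθ₃}=r₄ω₄e^{iθ₄}.
Eliminating the other unknown: ω₃ = r₂ω₂ sin(θ₄−θ₂) / [r₃ sin(θ₃−θ₄)].
Numerator sine = +0.83485; denominator sine = +0.90631.
Result = 0.0106·34.87·(+0.83485) / (0.0183·(+0.90631)) = +18.606 rad/s; magnitude 18.606 rad/s.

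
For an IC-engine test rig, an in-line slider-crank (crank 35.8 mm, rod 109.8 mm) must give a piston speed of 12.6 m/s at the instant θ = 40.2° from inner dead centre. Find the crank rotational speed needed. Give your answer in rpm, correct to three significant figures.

For an in-line slider-crank, |v_piston| = rω|sinθ|·[1 + r cosθ/√(L² − r² sin²θ)].
With r = 0.0358 m, L = 0.1098 m, θ = 40.2°: the bracketed kinematic factor |dx/dθ| = 0.028994 m.
ω = v/|dx/dθ| = 12.6/0.028994 = 434.58 rad/s.
N = 60ω/(2π) = 4149.9 rpm.

4150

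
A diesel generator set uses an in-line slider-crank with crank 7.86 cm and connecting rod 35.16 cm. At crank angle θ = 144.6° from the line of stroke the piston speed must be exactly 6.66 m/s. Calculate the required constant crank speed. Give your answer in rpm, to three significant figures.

For an in-line slider-crank, |v_piston| = rω|sinθ|·[1 + r cosθ/√(L² − r² sin²θ)].
With r = 0.0786 m, L = 0.3516 m, θ = 144.6°: the bracketed kinematic factor |dx/dθ| = 0.037164 m.
ω = v/|dx/dθ| = 6.66/0.037164 = 179.2 rad/s.
N = 60ω/(2π) = 1711.3 rpm.

1710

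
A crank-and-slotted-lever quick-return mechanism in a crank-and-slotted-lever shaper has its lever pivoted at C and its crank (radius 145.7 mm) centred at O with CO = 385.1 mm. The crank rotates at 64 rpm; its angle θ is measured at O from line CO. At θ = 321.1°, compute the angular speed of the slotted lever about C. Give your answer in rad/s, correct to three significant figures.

1.69

ω = 6.702 rad/s (from 64 rpm).
Crank pin A relative to C: A = (d + r cosθ, r sinθ); lever angle φ = atan2(r sinθ, d + r cosθ).
Differentiating tanφ: φ̇ = rω(d cosθ + r)/(d² + r² + 2dr cosθ).
d² + r² + 2dr cosθ = |CA|² = 0.256863 m²;  d cosθ + r = +0.4454 m.
|ω_lever| = |0.1457·6.702·+0.4454| / 0.256863 = 1.6932 rad/s.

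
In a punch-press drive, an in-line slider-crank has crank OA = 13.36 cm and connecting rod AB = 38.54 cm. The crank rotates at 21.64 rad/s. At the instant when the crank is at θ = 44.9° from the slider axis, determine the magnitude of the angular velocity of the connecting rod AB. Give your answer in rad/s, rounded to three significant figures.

ω = 21.64 rad/s
The rod makes angle φ with the slider axis where L sinφ = r sinθ; differentiating, L cosφ·φ̇ = r ω cosθ.
L cosφ = √(L² − r² sin²θ) = 0.37368 m.
|ω_rod| = r ω |cosθ| / √(L² − r² sin²θ) = 0.1336·21.64·0.70834/0.37368 = 5.4803 rad/s.

5.48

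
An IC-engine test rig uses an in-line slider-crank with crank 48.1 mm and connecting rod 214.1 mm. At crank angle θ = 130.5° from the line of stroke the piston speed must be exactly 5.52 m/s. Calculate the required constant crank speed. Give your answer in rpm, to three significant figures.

For an in-line slider-crank, |v_piston| = rω|sinθ|·[1 + r cosθ/√(L² − r² sin²θ)].
With r = 0.0481 m, L = 0.2141 m, θ = 130.5°: the bracketed kinematic factor |dx/dθ| = 0.031159 m.
ω = v/|dx/dθ| = 5.52/0.031159 = 177.15 rad/s.
N = 60ω/(2π) = 1691.7 rpm.

1690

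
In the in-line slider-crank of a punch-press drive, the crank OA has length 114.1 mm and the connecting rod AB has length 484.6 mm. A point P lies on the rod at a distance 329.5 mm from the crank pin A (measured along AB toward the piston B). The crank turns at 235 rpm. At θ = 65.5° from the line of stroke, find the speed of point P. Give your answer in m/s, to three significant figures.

ω = 24.61 rad/s.  Crank-pin speed |V_A| = rω = 2.8079 m/s, perpendicular to OA.
Rod angle: sinφ = −(r/L) sinθ ⇒ φ = -12.372°; ω_rod = −rω cosθ/√(L²−r²sin²θ) = -2.46 rad/s.
V_P = V_A + ω_rod × AP, with AP = 0.3295 m along the rod.
Components: V_Px = −rω sinθ − a·ω_rod·sinφ = -2.7287 m/s;  V_Py = rω cosθ + a·ω_rod·cosφ = +0.37268 m/s.
|V_P| = √(V_Px² + V_Py²) = 2.7541 m/s.

2.75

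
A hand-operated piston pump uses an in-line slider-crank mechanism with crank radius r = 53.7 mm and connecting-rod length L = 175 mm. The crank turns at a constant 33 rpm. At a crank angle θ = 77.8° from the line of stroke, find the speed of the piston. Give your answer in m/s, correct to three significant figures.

0.194

ω = 2π·33/60 = 3.456 rad/s
For an in-line slider-crank, x = r cosθ + √(L² − r² sin²θ), so v = −rω sinθ·[1 + r cosθ/√(L² − r² sin²θ)].
With r = 0.0537 m, L = 0.175 m, θ = 77.8°: √(L² − r² sin²θ) = 0.16694 m.
v = −0.0537·3.456·0.97742·[1 + 0.0537·0.21132/0.16694] = -0.19371 m/s.
|v| = 0.19371 m/s.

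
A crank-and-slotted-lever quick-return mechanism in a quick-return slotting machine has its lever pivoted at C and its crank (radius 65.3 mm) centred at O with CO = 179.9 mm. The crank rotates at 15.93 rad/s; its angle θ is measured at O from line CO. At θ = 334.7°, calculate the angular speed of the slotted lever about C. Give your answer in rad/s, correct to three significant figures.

ω = 15.93 rad/s
Crank pin A relative to C: A = (d + r cosθ, r sinθ); lever angle φ = atan2(r sinθ, d + r cosθ).
Differentiating tanφ: φ̇ = rω(d cosθ + r)/(d² + r² + 2dr cosθ).
d² + r² + 2dr cosθ = |CA|² = 0.0578695 m²;  d cosθ + r = +0.22794 m.
|ω_lever| = |0.0653·15.93·+0.22794| / 0.0578695 = 4.0974 rad/s.

4.10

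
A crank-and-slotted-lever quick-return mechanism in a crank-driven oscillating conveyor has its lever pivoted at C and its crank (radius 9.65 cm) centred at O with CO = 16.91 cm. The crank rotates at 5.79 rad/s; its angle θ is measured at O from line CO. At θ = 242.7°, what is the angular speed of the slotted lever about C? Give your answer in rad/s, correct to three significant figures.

ω = 5.79 rad/s
Crank pin A relative to C: A = (d + r cosθ, r sinθ); lever angle φ = atan2(r sinθ, d + r cosθ).
Differentiating tanφ: φ̇ = rω(d cosθ + r)/(d² + r² + 2dr cosθ).
d² + r² + 2dr cosθ = |CA|² = 0.0229384 m²;  d cosθ + r = +0.018942 m.
|ω_lever| = |0.0965·5.79·+0.018942| / 0.0229384 = 0.4614 rad/s.

0.461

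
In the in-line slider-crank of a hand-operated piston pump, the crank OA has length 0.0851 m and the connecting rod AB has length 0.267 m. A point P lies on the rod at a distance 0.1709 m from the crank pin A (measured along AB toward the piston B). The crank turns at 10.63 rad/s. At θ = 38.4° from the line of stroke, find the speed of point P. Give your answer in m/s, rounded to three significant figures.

0.702

ω = 10.63 rad/s.  Crank-pin speed |V_A| = rω = 0.90461 m/s, perpendicular to OA.
Rod angle: sinφ = −(r/L) sinθ ⇒ φ = -11.419°; ω_rod = −rω cosθ/√(L²−r²sin²θ) = -2.7088 rad/s.
V_P = V_A + ω_rod × AP, with AP = 0.1709 m along the rod.
Components: V_Px = −rω sinθ − a·ω_rod·sinφ = -0.65355 m/s;  V_Py = rω cosθ + a·ω_rod·cosφ = +0.25517 m/s.
|V_P| = √(V_Px² + V_Py²) = 0.70159 m/s.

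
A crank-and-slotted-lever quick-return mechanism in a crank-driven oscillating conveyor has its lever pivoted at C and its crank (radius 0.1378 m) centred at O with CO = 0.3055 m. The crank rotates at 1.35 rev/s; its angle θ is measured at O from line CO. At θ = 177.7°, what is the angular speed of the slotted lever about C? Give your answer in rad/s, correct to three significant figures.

6.94

ω = 8.482 rad/s (from 1.35 rev/s).
Crank pin A relative to C: A = (d + r cosθ, r sinθ); lever angle φ = atan2(r sinθ, d + r cosθ).
Differentiating tanφ: φ̇ = rω(d cosθ + r)/(d² + r² + 2dr cosθ).
d² + r² + 2dr cosθ = |CA|² = 0.0281911 m²;  d cosθ + r = -0.16745 m.
|ω_lever| = |0.1378·8.482·-0.16745| / 0.0281911 = 6.943 rad/s.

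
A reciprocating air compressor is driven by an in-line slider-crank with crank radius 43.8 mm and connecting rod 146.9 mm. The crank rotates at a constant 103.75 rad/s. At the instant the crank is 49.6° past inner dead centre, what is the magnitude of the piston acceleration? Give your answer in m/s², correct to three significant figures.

ω = 103.8 rad/s
x(θ) = r cosθ + √(L² − r² sin²θ); with ω constant, a = ω²·d²x/dθ².
d²x/dθ² = −r cosθ − r²(cos2θ)/√u − r⁴ sin²2θ/(4u^{3/2}),  u = L² − r² sin²θ = 0.020467 m².
Substituting r = 0.0438 m, L = 0.1469 m, θ = 49.6°: d²x/dθ² = -0.02655 m.
a = ω²·d²x/dθ² = (103.8)²·(-0.02655) = -285.78 m/s²;  |a| = 285.78 m/s².

286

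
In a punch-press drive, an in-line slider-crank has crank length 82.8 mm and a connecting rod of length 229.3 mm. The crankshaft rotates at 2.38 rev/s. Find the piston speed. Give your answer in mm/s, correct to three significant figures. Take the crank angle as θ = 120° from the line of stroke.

ω = 2π·2.38 = 14.95 rad/s
For an in-line slider-crank, x = r cosθ + √(L² − r² sin²θ), so v = −rω sinθ·[1 + r cosθ/√(L² − r² sin²θ)].
With r = 0.0828 m, L = 0.2293 m, θ = 120°: √(L² − r² sin²θ) = 0.2178 m.
v = −0.0828·14.95·0.86603·[1 + 0.0828·-0.50000/0.2178] = -0.86848 m/s.
|v| = 0.86848 m/s = 868.48 mm/s.

868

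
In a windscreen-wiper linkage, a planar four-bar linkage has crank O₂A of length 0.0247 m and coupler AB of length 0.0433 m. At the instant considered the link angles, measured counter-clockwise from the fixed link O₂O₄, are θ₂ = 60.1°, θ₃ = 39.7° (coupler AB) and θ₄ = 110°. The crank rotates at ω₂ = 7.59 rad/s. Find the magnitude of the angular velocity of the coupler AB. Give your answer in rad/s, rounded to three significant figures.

ω₂ = 7.59 rad/s
Differentiating the loop-closure r₂e^{iθ₂}+r₃e^{iθ₃}=r₁+r₄e^{iθ₄} gives r₂ω₂e^{iθ₂}+r₃ω₃e^{iθ₃}=r₄ω₄e^{iθ₄}.
Eliminating the other unknown: ω₃ = r₂ω₂ sin(θ₄−θ₂) / [r₃ sin(θ₃−θ₄)].
Numerator sine = +0.76492; denominator sine = -0.94147.
Result = 0.0247·7.59·(+0.76492) / (0.0433·(-0.94147)) = -3.5177 rad/s; magnitude 3.5177 rad/s.

3.52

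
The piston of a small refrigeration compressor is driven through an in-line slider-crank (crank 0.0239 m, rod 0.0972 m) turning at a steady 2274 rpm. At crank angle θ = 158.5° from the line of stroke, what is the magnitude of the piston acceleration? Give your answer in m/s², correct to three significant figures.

1010

ω = 2π·2274/60 = 238.1 rad/s
x(θ) = r cosθ + √(L² − r² sin²θ); with ω constant, a = ω²·d²x/dθ².
d²x/dθ² = −r cosθ − r²(cos2θ)/√u − r⁴ sin²2θ/(4u^{3/2}),  u = L² − r² sin²θ = 0.00937111 m².
Substituting r = 0.0239 m, L = 0.0972 m, θ = 158.5°: d²x/dθ² = +0.01788 m.
a = ω²·d²x/dθ² = (238.1)²·(+0.01788) = +1013.9 m/s²;  |a| = 1013.9 m/s².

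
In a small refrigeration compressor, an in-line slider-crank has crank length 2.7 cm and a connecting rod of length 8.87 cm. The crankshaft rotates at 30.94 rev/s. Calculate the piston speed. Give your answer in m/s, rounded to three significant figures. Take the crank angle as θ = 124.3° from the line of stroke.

3.57

ω = 2π·30.9 = 194.4 rad/s
For an in-line slider-crank, x = r cosθ + √(L² − r² sin²θ), so v = −rω sinθ·[1 + r cosθ/√(L² − r² sin²θ)].
With r = 0.027 m, L = 0.0887 m, θ = 124.3°: √(L² − r² sin²θ) = 0.08585 m.
v = −0.027·194.4·0.82610·[1 + 0.027·-0.56353/0.08585] = -3.5676 m/s.
|v| = 3.5676 m/s.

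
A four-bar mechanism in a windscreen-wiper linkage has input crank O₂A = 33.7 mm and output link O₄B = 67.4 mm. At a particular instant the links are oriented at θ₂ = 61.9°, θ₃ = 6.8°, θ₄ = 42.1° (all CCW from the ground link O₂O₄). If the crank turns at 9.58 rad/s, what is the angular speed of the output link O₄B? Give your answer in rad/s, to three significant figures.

ω₂ = 9.58 rad/s
Differentiating the loop-closure r₂e^{iθ₂}+r₃e^{iθ₃}=r₁+r₄e^{iθ₄} gives r₂ω₂e^{iθ₂}+r₃ω₃e^{iθ₃}=r₄ω₄e^{iθ₄}.
Eliminating the other unknown: ω₄ = r₂ω₂ sin(θ₂−θ₃) / [r₄ sin(θ₄−θ₃)].
Numerator sine = +0.82015; denominator sine = +0.57786.
Result = 0.0337·9.58·(+0.82015) / (0.0674·(+0.57786)) = +6.7984 rad/s; magnitude 6.7984 rad/s.

6.80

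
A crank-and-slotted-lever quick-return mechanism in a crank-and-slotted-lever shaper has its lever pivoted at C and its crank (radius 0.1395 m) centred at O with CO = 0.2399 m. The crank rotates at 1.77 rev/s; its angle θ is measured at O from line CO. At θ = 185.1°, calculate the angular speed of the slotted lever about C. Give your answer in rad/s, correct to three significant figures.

ω = 11.12 rad/s (from 1.77 rev/s).
Crank pin A relative to C: A = (d + r cosθ, r sinθ); lever angle φ = atan2(r sinθ, d + r cosθ).
Differentiating tanφ: φ̇ = rω(d cosθ + r)/(d² + r² + 2dr cosθ).
d² + r² + 2dr cosθ = |CA|² = 0.0103451 m²;  d cosθ + r = -0.09945 m.
|ω_lever| = |0.1395·11.12·-0.09945| / 0.0103451 = 14.914 rad/s.

14.9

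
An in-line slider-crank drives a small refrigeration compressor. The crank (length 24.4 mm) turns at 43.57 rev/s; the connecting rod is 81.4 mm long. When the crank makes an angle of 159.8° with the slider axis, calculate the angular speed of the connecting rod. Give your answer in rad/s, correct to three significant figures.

ω = 273.8 rad/s (converted from 43.57 rev/s).
The rod makes angle φ with the slider axis where L sinφ = r sinθ; differentiating, L cosφ·φ̇ = r ω cosθ.
L cosφ = √(L² − r² sin²θ) = 0.080963 m.
|ω_rod| = r ω |cosθ| / √(L² − r² sin²θ) = 0.0244·273.8·0.93849/0.080963 = 77.429 rad/s.

77.4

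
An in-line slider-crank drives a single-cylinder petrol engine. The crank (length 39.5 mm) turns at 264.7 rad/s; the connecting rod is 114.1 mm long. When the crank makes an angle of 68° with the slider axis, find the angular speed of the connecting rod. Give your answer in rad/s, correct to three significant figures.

36.2

ω = 264.7 rad/s
The rod makes angle φ with the slider axis where L sinφ = r sinθ; differentiating, L cosφ·φ̇ = r ω cosθ.
L cosφ = √(L² − r² sin²θ) = 0.10806 m.
|ω_rod| = r ω |cosθ| / √(L² − r² sin²θ) = 0.0395·264.7·0.37461/0.10806 = 36.245 rad/s.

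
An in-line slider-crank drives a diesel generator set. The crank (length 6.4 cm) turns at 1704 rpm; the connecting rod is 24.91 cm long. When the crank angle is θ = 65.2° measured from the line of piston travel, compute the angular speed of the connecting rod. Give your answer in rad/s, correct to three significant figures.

ω = 178.4 rad/s (converted from 1704 rpm).
The rod makes angle φ with the slider axis where L sinφ = r sinθ; differentiating, L cosφ·φ̇ = r ω cosθ.
L cosφ = √(L² − r² sin²θ) = 0.24223 m.
|ω_rod| = r ω |cosθ| / √(L² − r² sin²θ) = 0.064·178.4·0.41945/0.24223 = 19.776 rad/s.

19.8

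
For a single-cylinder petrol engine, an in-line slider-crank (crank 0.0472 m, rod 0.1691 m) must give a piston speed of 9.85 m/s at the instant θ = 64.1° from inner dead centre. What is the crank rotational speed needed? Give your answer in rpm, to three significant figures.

1970

For an in-line slider-crank, |v_piston| = rω|sinθ|·[1 + r cosθ/√(L² − r² sin²θ)].
With r = 0.0472 m, L = 0.1691 m, θ = 64.1°: the bracketed kinematic factor |dx/dθ| = 0.047807 m.
ω = v/|dx/dθ| = 9.85/0.047807 = 206.04 rad/s.
N = 60ω/(2π) = 1967.5 rpm.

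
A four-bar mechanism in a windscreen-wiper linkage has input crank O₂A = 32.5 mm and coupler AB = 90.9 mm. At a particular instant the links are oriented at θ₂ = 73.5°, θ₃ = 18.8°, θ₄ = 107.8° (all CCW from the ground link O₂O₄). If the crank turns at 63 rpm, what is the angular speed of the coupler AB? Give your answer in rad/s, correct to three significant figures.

1.33

ω₂ = 6.597 rad/s (from 63 rpm).
Differentiating the loop-closure r₂e^{iθ₂}+r₃e^{iθ₃}=r₁+r₄e^{iθ₄} gives r₂ω₂e^{iθ₂}+r₃ω₃e^{iθ₃}=r₄ω₄e^{iθ₄}.
Eliminating the other unknown: ω₃ = r₂ω₂ sin(θ₄−θ₂) / [r₃ sin(θ₃−θ₄)].
Numerator sine = +0.56353; denominator sine = -0.99985.
Result = 0.0325·6.597·(+0.56353) / (0.0909·(-0.99985)) = -1.3294 rad/s; magnitude 1.3294 rad/s.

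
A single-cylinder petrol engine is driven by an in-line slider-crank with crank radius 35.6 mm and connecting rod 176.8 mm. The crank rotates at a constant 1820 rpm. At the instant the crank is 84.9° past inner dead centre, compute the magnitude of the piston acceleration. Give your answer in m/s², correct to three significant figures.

147

ω = 2π·1820/60 = 190.6 rad/s
x(θ) = r cosθ + √(L² − r² sin²θ); with ω constant, a = ω²·d²x/dθ².
d²x/dθ² = −r cosθ − r²(cos2θ)/√u − r⁴ sin²2θ/(4u^{3/2}),  u = L² − r² sin²θ = 0.0300009 m².
Substituting r = 0.0356 m, L = 0.1768 m, θ = 84.9°: d²x/dθ² = +0.0040343 m.
a = ω²·d²x/dθ² = (190.6)²·(+0.0040343) = +146.54 m/s²;  |a| = 146.54 m/s².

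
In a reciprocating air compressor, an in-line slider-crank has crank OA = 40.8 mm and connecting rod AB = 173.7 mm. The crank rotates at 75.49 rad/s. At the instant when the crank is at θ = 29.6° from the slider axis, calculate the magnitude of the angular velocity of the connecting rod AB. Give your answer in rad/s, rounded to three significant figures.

ω = 75.49 rad/s
The rod makes angle φ with the slider axis where L sinφ = r sinθ; differentiating, L cosφ·φ̇ = r ω cosθ.
L cosφ = √(L² − r² sin²θ) = 0.17253 m.
|ω_rod| = r ω |cosθ| / √(L² − r² sin²θ) = 0.0408·75.49·0.86949/0.17253 = 15.522 rad/s.

15.5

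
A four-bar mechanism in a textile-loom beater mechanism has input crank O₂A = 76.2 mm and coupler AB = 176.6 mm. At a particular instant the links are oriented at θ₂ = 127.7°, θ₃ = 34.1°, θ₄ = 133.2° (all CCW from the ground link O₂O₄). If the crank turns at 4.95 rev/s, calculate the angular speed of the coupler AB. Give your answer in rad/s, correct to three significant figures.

1.30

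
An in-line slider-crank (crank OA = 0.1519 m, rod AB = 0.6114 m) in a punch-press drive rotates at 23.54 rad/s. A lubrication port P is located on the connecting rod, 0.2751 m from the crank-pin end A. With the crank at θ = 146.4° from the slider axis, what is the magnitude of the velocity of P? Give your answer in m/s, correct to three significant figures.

2.43

ω = 23.54 rad/s.  Crank-pin speed |V_A| = rω = 3.5757 m/s, perpendicular to OA.
Rod angle: sinφ = −(r/L) sinθ ⇒ φ = -7.903°; ω_rod = −rω cosθ/√(L²−r²sin²θ) = +4.918 rad/s.
V_P = V_A + ω_rod × AP, with AP = 0.2751 m along the rod.
Components: V_Px = −rω sinθ − a·ω_rod·sinφ = -1.7928 m/s;  V_Py = rω cosθ + a·ω_rod·cosφ = -1.6382 m/s.
|V_P| = √(V_Px² + V_Py²) = 2.4285 m/s.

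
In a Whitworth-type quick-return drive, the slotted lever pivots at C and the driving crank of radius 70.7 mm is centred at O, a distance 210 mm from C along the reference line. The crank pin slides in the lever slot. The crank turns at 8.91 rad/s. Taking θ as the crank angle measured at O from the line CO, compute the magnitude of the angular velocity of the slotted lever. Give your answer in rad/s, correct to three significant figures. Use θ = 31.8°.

ω = 8.91 rad/s
Crank pin A relative to C: A = (d + r cosθ, r sinθ); lever angle φ = atan2(r sinθ, d + r cosθ).
Differentiating tanφ: φ̇ = rω(d cosθ + r)/(d² + r² + 2dr cosθ).
d² + r² + 2dr cosθ = |CA|² = 0.0743352 m²;  d cosθ + r = +0.24918 m.
|ω_lever| = |0.0707·8.91·+0.24918| / 0.0743352 = 2.1116 rad/s.

2.11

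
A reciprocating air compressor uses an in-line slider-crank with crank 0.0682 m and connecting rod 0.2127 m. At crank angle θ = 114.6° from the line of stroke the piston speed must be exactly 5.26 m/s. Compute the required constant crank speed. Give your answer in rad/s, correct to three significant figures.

98.6

For an in-line slider-crank, |v_piston| = rω|sinθ|·[1 + r cosθ/√(L² − r² sin²θ)].
With r = 0.0682 m, L = 0.2127 m, θ = 114.6°: the bracketed kinematic factor |dx/dθ| = 0.053357 m.
ω = v/|dx/dθ| = 5.26/0.053357 = 98.581 rad/s.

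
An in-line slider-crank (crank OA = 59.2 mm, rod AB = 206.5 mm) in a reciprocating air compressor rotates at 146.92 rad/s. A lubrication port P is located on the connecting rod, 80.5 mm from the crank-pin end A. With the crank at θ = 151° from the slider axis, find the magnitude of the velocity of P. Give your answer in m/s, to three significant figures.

6.00

ω = 146.9 rad/s.  Crank-pin speed |V_A| = rω = 8.6977 m/s, perpendicular to OA.
Rod angle: sinφ = −(r/L) sinθ ⇒ φ = -7.989°; ω_rod = −rω cosθ/√(L²−r²sin²θ) = +37.2 rad/s.
V_P = V_A + ω_rod × AP, with AP = 0.0805 m along the rod.
Components: V_Px = −rω sinθ − a·ω_rod·sinφ = -3.8005 m/s;  V_Py = rω cosθ + a·ω_rod·cosφ = -4.6416 m/s.
|V_P| = √(V_Px² + V_Py²) = 5.9991 m/s.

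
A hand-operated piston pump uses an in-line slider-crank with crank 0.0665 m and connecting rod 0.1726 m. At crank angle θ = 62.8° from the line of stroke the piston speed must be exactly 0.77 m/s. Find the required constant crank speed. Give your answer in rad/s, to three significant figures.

11.0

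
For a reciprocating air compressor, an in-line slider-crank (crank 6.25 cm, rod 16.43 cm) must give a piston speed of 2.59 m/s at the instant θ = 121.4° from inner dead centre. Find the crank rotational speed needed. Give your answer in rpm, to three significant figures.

587

For an in-line slider-crank, |v_piston| = rω|sinθ|·[1 + r cosθ/√(L² − r² sin²θ)].
With r = 0.0625 m, L = 0.1643 m, θ = 121.4°: the bracketed kinematic factor |dx/dθ| = 0.042168 m.
ω = v/|dx/dθ| = 2.59/0.042168 = 61.421 rad/s.
N = 60ω/(2π) = 586.52 rpm.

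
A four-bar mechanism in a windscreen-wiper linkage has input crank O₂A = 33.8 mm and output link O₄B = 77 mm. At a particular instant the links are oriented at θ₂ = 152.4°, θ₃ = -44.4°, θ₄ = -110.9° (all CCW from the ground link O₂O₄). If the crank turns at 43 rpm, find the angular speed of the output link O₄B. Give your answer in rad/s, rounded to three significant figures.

0.623

ω₂ = 4.503 rad/s (from 43 rpm).
Differentiating the loop-closure r₂e^{iθ₂}+r₃e^{iθ₃}=r₁+r₄e^{iθ₄} gives r₂ω₂e^{iθ₂}+r₃ω₃e^{iθ₃}=r₄ω₄e^{iθ₄}.
Eliminating the other unknown: ω₄ = r₂ω₂ sin(θ₂−θ₃) / [r₄ sin(θ₄−θ₃)].
Numerator sine = -0.28903; denominator sine = -0.91706.
Result = 0.0338·4.503·(-0.28903) / (0.077·(-0.91706)) = +0.62298 rad/s; magnitude 0.62298 rad/s.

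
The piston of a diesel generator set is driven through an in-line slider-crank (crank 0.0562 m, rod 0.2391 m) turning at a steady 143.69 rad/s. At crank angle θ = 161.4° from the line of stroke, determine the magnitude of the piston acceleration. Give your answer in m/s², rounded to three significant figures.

ω = 143.7 rad/s
x(θ) = r cosθ + √(L² − r² sin²θ); with ω constant, a = ω²·d²x/dθ².
d²x/dθ² = −r cosθ − r²(cos2θ)/√u − r⁴ sin²2θ/(4u^{3/2}),  u = L² − r² sin²θ = 0.0568475 m².
Substituting r = 0.0562 m, L = 0.2391 m, θ = 161.4°: d²x/dθ² = +0.042646 m.
a = ω²·d²x/dθ² = (143.7)²·(+0.042646) = +880.5 m/s²;  |a| = 880.5 m/s².

880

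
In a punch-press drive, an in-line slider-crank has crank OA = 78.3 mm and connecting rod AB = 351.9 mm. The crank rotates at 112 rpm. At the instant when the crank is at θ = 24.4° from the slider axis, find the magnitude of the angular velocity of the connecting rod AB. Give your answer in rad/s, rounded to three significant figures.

2.39

ω = 11.73 rad/s (converted from 112 rpm).
The rod makes angle φ with the slider axis where L sinφ = r sinθ; differentiating, L cosφ·φ̇ = r ω cosθ.
L cosφ = √(L² − r² sin²θ) = 0.35041 m.
|ω_rod| = r ω |cosθ| / √(L² − r² sin²θ) = 0.0783·11.73·0.91068/0.35041 = 2.3867 rad/s.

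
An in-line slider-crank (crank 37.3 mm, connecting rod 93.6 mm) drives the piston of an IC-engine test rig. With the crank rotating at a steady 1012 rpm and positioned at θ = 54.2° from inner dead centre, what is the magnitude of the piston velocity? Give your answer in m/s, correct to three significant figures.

ω = 2π·1012/60 = 106 rad/s
For an in-line slider-crank, x = r cosθ + √(L² − r² sin²θ), so v = −rω sinθ·[1 + r cosθ/√(L² − r² sin²θ)].
With r = 0.0373 m, L = 0.0936 m, θ = 54.2°: √(L² − r² sin²θ) = 0.088576 m.
v = −0.0373·106·0.81106·[1 + 0.0373·0.58496/0.088576] = -3.9958 m/s.
|v| = 3.9958 m/s.

4.00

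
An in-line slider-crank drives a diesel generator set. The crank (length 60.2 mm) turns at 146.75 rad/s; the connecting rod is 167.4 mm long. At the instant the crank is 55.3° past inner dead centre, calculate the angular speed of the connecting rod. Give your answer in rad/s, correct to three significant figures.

31.4

ω = 146.8 rad/s
The rod makes angle φ with the slider axis where L sinφ = r sinθ; differentiating, L cosφ·φ̇ = r ω cosθ.
L cosφ = √(L² − r² sin²θ) = 0.15992 m.
|ω_rod| = r ω |cosθ| / √(L² − r² sin²θ) = 0.0602·146.8·0.56928/0.15992 = 31.449 rad/s.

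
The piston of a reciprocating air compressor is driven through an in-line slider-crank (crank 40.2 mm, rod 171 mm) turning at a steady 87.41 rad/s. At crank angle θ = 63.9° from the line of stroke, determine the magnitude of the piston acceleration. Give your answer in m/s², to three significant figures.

90.5

ω = 87.41 rad/s
x(θ) = r cosθ + √(L² − r² sin²θ); with ω constant, a = ω²·d²x/dθ².
d²x/dθ² = −r cosθ − r²(cos2θ)/√u − r⁴ sin²2θ/(4u^{3/2}),  u = L² − r² sin²θ = 0.0279377 m².
Substituting r = 0.0402 m, L = 0.171 m, θ = 63.9°: d²x/dθ² = -0.011847 m.
a = ω²·d²x/dθ² = (87.41)²·(-0.011847) = -90.517 m/s²;  |a| = 90.517 m/s².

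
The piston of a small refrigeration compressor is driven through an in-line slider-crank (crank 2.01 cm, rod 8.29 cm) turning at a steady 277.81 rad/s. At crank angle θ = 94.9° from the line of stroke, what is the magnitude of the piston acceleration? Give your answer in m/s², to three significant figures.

ω = 277.8 rad/s
x(θ) = r cosθ + √(L² − r² sin²θ); with ω constant, a = ω²·d²x/dθ².
d²x/dθ² = −r cosθ − r²(cos2θ)/√u − r⁴ sin²2θ/(4u^{3/2}),  u = L² − r² sin²θ = 0.00647135 m².
Substituting r = 0.0201 m, L = 0.0829 m, θ = 94.9°: d²x/dθ² = +0.0066635 m.
a = ω²·d²x/dθ² = (277.8)²·(+0.0066635) = +514.28 m/s²;  |a| = 514.28 m/s².

514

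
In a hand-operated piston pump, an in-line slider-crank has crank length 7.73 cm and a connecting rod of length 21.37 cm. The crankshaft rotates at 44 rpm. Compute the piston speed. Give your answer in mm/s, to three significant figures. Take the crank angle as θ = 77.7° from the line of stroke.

ω = 2π·44/60 = 4.608 rad/s
For an in-line slider-crank, x = r cosθ + √(L² − r² sin²θ), so v = −rω sinθ·[1 + r cosθ/√(L² − r² sin²θ)].
With r = 0.0773 m, L = 0.2137 m, θ = 77.7°: √(L² − r² sin²θ) = 0.19991 m.
v = −0.0773·4.608·0.97705·[1 + 0.0773·0.21303/0.19991] = -0.37666 m/s.
|v| = 0.37666 m/s = 376.66 mm/s.

377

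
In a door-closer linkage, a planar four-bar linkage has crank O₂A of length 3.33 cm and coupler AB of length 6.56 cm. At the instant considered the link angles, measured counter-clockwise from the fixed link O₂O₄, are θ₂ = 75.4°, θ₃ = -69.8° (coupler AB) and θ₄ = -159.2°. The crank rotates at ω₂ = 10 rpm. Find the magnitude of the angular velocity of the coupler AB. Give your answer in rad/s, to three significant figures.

0.433

ω₂ = 1.047 rad/s (from 10 rpm).
Differentiating the loop-closure r₂e^{iθ₂}+r₃e^{iθ₃}=r₁+r₄e^{iθ₄} gives r₂ω₂e^{iθ₂}+r₃ω₃e^{iθ₃}=r₄ω₄e^{iθ₄}.
Eliminating the other unknown: ω₃ = r₂ω₂ sin(θ₄−θ₂) / [r₃ sin(θ₃−θ₄)].
Numerator sine = +0.81513; denominator sine = +0.99995.
Result = 0.0333·1.047·(+0.81513) / (0.0656·(+0.99995)) = +0.43333 rad/s; magnitude 0.43333 rad/s.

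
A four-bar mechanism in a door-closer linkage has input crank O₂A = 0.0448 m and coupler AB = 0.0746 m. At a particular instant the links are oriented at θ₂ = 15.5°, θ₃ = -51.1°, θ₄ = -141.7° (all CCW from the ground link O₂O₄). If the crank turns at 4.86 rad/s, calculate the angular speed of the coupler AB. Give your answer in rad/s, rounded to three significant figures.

ω₂ = 4.86 rad/s
Differentiating the loop-closure r₂e^{iθ₂}+r₃e^{iθ₃}=r₁+r₄e^{iθ₄} gives r₂ω₂e^{iθ₂}+r₃ω₃e^{iθ₃}=r₄ω₄e^{iθ₄}.
Eliminating the other unknown: ω₃ = r₂ω₂ sin(θ₄−θ₂) / [r₃ sin(θ₃−θ₄)].
Numerator sine = -0.38752; denominator sine = +0.99995.
Result = 0.0448·4.86·(-0.38752) / (0.0746·(+0.99995)) = -1.1311 rad/s; magnitude 1.1311 rad/s.

1.13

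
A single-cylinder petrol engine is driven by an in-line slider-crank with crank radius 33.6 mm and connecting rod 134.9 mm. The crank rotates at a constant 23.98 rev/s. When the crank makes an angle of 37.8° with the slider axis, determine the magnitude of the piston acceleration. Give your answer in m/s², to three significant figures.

653

ω = 2π·24 = 150.7 rad/s
x(θ) = r cosθ + √(L² − r² sin²θ); with ω constant, a = ω²·d²x/dθ².
d²x/dθ² = −r cosθ − r²(cos2θ)/√u − r⁴ sin²2θ/(4u^{3/2}),  u = L² − r² sin²θ = 0.0177739 m².
Substituting r = 0.0336 m, L = 0.1349 m, θ = 37.8°: d²x/dθ² = -0.028781 m.
a = ω²·d²x/dθ² = (150.7)²·(-0.028781) = -653.38 m/s²;  |a| = 653.38 m/s².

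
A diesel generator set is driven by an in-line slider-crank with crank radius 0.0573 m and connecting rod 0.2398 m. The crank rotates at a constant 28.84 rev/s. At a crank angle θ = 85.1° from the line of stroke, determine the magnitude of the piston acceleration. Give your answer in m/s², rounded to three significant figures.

295

ω = 2π·28.8 = 181.2 rad/s
x(θ) = r cosθ + √(L² − r² sin²θ); with ω constant, a = ω²·d²x/dθ².
d²x/dθ² = −r cosθ − r²(cos2θ)/√u − r⁴ sin²2θ/(4u^{3/2}),  u = L² − r² sin²θ = 0.0542447 m².
Substituting r = 0.0573 m, L = 0.2398 m, θ = 85.1°: d²x/dθ² = +0.0089908 m.
a = ω²·d²x/dθ² = (181.2)²·(+0.0089908) = +295.22 m/s²;  |a| = 295.22 m/s².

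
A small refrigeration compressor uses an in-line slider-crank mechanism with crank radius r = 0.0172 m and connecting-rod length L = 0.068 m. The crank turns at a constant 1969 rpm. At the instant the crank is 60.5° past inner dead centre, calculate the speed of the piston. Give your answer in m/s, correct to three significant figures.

ω = 2π·1969/60 = 206.2 rad/s
For an in-line slider-crank, x = r cosθ + √(L² − r² sin²θ), so v = −rω sinθ·[1 + r cosθ/√(L² − r² sin²θ)].
With r = 0.0172 m, L = 0.068 m, θ = 60.5°: √(L² − r² sin²θ) = 0.066332 m.
v = −0.0172·206.2·0.87036·[1 + 0.0172·0.49242/0.066332] = -3.4809 m/s.
|v| = 3.4809 m/s.

3.48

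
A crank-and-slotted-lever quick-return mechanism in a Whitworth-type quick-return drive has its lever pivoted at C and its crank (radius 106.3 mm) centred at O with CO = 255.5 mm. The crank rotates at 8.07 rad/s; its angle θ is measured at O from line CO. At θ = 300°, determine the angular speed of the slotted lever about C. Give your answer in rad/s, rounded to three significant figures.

ω = 8.07 rad/s
Crank pin A relative to C: A = (d + r cosθ, r sinθ); lever angle φ = atan2(r sinθ, d + r cosθ).
Differentiating tanφ: φ̇ = rω(d cosθ + r)/(d² + r² + 2dr cosθ).
d² + r² + 2dr cosθ = |CA|² = 0.10374 m²;  d cosθ + r = +0.23405 m.
|ω_lever| = |0.1063·8.07·+0.23405| / 0.10374 = 1.9354 rad/s.

1.94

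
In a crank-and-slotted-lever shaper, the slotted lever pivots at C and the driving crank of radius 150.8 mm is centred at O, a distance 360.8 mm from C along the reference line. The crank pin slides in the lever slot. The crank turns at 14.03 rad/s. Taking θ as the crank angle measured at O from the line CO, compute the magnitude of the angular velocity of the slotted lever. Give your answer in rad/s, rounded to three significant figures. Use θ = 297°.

3.29

ω = 14.03 rad/s
Crank pin A relative to C: A = (d + r cosθ, r sinθ); lever angle φ = atan2(r sinθ, d + r cosθ).
Differentiating tanφ: φ̇ = rω(d cosθ + r)/(d² + r² + 2dr cosθ).
d² + r² + 2dr cosθ = |CA|² = 0.202319 m²;  d cosθ + r = +0.3146 m.
|ω_lever| = |0.1508·14.03·+0.3146| / 0.202319 = 3.2899 rad/s.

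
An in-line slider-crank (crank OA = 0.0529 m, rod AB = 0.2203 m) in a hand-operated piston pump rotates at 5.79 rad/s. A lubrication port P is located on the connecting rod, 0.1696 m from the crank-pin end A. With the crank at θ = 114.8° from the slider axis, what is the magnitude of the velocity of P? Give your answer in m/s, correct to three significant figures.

ω = 5.79 rad/s.  Crank-pin speed |V_A| = rω = 0.30629 m/s, perpendicular to OA.
Rod angle: sinφ = −(r/L) sinθ ⇒ φ = -12.591°; ω_rod = −rω cosθ/√(L²−r²sin²θ) = +0.59755 rad/s.
V_P = V_A + ω_rod × AP, with AP = 0.1696 m along the rod.
Components: V_Px = −rω sinθ − a·ω_rod·sinφ = -0.25595 m/s;  V_Py = rω cosθ + a·ω_rod·cosφ = -0.029567 m/s.
|V_P| = √(V_Px² + V_Py²) = 0.25765 m/s.

0.258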